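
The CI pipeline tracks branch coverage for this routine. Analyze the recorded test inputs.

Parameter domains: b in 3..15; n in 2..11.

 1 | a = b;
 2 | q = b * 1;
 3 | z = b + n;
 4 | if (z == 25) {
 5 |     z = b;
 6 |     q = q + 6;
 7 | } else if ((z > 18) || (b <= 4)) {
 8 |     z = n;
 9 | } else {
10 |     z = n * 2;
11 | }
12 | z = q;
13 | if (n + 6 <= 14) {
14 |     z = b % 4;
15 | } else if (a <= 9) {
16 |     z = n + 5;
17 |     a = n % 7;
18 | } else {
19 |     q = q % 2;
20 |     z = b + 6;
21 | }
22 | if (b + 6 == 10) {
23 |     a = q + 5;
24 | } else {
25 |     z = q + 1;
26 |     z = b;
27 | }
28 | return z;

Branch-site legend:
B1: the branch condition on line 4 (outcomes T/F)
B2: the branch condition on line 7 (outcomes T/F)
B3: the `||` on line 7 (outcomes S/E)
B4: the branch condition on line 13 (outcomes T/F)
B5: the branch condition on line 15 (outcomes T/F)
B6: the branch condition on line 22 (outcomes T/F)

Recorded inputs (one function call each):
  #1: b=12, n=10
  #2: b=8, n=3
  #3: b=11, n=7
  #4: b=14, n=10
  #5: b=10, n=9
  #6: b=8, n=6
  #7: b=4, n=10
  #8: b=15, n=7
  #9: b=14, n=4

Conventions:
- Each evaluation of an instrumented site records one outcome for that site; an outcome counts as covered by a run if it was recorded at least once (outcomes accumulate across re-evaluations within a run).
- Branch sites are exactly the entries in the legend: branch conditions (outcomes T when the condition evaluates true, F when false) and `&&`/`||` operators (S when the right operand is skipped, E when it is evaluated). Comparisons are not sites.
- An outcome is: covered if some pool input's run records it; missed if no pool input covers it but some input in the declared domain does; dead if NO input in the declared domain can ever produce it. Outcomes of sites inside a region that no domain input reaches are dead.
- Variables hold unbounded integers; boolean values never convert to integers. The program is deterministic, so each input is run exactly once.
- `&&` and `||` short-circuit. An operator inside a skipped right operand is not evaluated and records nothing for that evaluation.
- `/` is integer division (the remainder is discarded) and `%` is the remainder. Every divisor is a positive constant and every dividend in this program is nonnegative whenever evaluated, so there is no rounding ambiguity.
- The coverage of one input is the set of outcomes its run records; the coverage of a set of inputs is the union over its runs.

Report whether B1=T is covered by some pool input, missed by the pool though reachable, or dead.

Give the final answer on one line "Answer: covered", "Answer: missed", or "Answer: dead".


no pool input records B1=T
but domain input (b=14, n=11) does record it -> reachable, so missed
Answer: missed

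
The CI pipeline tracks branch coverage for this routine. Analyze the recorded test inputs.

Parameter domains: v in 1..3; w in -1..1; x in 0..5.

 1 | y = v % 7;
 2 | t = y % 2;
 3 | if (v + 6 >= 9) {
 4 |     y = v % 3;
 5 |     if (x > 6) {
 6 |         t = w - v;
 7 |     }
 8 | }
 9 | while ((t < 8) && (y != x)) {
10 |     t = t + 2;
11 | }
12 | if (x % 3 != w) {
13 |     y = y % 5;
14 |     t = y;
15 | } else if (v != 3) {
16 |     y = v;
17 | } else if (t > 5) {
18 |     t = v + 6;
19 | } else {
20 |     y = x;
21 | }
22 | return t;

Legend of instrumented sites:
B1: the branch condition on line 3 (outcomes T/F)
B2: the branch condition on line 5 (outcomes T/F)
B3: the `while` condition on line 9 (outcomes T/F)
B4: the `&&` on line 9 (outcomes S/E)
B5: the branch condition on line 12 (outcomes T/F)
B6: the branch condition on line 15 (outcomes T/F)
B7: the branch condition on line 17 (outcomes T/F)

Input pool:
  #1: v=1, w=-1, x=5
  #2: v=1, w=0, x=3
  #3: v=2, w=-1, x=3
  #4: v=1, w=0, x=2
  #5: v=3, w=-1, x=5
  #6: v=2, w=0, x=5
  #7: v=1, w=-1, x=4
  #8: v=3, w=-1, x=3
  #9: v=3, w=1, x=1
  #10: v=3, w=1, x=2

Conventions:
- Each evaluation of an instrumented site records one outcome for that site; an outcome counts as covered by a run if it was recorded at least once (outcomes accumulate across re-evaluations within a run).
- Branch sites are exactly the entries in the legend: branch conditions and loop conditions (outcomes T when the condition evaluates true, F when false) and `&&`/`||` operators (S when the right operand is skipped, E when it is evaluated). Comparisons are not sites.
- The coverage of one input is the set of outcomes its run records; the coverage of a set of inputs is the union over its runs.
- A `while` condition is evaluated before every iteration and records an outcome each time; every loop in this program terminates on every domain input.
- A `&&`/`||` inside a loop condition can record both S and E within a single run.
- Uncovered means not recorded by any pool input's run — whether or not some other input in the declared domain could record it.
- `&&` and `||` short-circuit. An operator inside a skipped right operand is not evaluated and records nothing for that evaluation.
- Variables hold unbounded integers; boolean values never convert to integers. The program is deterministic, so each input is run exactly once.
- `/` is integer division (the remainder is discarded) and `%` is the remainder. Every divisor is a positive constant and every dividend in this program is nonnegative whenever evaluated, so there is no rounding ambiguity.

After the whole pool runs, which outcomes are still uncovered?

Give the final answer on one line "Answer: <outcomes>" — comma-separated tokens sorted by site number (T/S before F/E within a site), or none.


run #1 (v=1, w=-1, x=5) records B1=F, B3=T, B3=F, B4=S, B4=E, B5=T
run #2 (v=1, w=0, x=3) records B1=F, B3=T, B3=F, B4=S, B4=E, B5=F, B6=T
run #3 (v=2, w=-1, x=3) records B1=F, B3=T, B3=F, B4=S, B4=E, B5=T
run #4 (v=1, w=0, x=2) records B1=F, B3=T, B3=F, B4=S, B4=E, B5=T
run #5 (v=3, w=-1, x=5) records B1=T, B2=F, B3=T, B3=F, B4=S, B4=E, B5=T
run #6 (v=2, w=0, x=5) records B1=F, B3=T, B3=F, B4=S, B4=E, B5=T
run #7 (v=1, w=-1, x=4) records B1=F, B3=T, B3=F, B4=S, B4=E, B5=T
run #8 (v=3, w=-1, x=3) records B1=T, B2=F, B3=T, B3=F, B4=S, B4=E, B5=T
run #9 (v=3, w=1, x=1) records B1=T, B2=F, B3=T, B3=F, B4=S, B4=E, B5=F, B6=F, B7=T
run #10 (v=3, w=1, x=2) records B1=T, B2=F, B3=T, B3=F, B4=S, B4=E, B5=T
union over the pool: B1=T, B1=F, B2=F, B3=T, B3=F, B4=S, B4=E, B5=T, B5=F, B6=T, B6=F, B7=T
uncovered (2 of 14): B2=T, B7=F
Answer: B2=T, B7=F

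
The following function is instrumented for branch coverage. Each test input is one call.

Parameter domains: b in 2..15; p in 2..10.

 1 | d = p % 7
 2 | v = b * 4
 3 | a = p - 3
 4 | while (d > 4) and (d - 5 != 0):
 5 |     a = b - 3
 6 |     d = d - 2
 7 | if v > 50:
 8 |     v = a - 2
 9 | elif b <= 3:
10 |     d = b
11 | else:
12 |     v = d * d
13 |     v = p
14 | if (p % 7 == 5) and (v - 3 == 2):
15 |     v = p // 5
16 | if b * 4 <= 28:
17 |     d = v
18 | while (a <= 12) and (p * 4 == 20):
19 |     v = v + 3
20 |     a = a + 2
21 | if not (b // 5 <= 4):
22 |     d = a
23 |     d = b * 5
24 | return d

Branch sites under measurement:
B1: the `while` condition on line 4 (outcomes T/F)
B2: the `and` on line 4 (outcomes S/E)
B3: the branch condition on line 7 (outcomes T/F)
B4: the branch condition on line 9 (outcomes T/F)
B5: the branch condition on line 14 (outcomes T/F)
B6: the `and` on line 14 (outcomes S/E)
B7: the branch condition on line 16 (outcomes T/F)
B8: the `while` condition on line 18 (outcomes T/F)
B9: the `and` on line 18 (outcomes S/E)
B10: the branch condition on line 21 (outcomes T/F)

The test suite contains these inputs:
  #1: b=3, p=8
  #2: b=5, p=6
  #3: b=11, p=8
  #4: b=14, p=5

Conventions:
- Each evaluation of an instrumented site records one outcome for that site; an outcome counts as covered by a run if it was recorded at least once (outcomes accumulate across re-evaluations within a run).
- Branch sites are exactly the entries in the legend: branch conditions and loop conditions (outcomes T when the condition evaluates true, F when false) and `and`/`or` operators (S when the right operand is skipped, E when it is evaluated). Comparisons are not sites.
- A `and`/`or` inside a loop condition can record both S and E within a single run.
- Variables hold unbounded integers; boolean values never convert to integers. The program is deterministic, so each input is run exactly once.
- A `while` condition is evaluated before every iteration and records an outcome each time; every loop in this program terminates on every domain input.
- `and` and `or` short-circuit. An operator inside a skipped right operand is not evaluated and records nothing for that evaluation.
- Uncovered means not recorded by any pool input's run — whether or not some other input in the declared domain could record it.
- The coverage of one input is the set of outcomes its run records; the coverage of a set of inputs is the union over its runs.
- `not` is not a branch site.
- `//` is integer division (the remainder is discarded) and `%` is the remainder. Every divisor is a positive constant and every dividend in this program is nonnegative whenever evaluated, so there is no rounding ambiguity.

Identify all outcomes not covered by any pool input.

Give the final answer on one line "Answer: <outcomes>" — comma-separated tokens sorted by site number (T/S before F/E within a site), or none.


input #1, b=3, p=8: events B2->S, B1->F, B3->F, B4->T, B6->S, B5->F, B7->T, B9->E, B8->F, B10->F; outcomes B1=F, B2=S, B3=F, B4=T, B5=F, B6=S, B7=T, B8=F, B9=E, B10=F
input #2, b=5, p=6: events B2->E, B1->T, B2->S, B1->F, B3->F, B4->F, B6->S, B5->F, B7->T, B9->E, B8->F, B10->F; outcomes B1=T, B1=F, B2=S, B2=E, B3=F, B4=F, B5=F, B6=S, B7=T, B8=F, B9=E, B10=F
input #3, b=11, p=8: events B2->S, B1->F, B3->F, B4->F, B6->S, B5->F, B7->F, B9->E, B8->F, B10->F; outcomes B1=F, B2=S, B3=F, B4=F, B5=F, B6=S, B7=F, B8=F, B9=E, B10=F
input #4, b=14, p=5: events B2->E, B1->F, B3->T, B6->E, B5->F, B7->F, B9->E, B8->T, B9->E, B8->T, B9->E, B8->T, B9->E, B8->T, ...; outcomes B1=F, B2=E, B3=T, B5=F, B6=E, B7=F, B8=T, B8=F, B9=S, B9=E, B10=F
union over the pool: B1=T, B1=F, B2=S, B2=E, B3=T, B3=F, B4=T, B4=F, B5=F, B6=S, B6=E, B7=T, B7=F, B8=T, B8=F, B9=S, B9=E, B10=F
uncovered (2 of 20): B5=T, B10=T
Answer: B5=T, B10=T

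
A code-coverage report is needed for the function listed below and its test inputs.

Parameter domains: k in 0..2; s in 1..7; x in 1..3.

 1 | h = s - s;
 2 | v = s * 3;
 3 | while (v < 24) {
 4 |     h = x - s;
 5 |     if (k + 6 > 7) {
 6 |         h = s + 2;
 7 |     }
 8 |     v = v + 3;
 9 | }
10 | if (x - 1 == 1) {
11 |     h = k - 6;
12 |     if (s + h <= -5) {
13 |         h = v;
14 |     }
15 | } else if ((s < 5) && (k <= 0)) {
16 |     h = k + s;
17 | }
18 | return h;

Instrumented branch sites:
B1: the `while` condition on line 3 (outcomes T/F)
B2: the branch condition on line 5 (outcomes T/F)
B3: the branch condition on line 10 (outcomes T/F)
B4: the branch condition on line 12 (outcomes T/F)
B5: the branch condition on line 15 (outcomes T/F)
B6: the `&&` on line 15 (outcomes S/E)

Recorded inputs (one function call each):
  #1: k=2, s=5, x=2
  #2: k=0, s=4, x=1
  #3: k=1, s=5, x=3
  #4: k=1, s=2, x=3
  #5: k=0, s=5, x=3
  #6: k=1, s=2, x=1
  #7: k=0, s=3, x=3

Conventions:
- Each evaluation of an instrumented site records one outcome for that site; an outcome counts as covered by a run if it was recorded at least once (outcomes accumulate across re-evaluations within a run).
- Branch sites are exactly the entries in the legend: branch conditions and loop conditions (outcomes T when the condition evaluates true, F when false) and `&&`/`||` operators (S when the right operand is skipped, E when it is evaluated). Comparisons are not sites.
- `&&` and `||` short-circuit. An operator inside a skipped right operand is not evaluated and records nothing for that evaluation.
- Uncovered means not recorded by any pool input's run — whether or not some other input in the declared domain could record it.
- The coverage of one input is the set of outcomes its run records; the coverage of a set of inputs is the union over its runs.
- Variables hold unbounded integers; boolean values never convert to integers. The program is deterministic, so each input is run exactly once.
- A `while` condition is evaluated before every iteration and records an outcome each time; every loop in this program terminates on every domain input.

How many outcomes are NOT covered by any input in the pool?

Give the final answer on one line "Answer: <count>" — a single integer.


test 1 (k=2, s=5, x=2) fires B1->T, B2->T, B1->T, B2->T, B1->T, B2->T, B1->F, B3->T, B4->F; hits B1=T, B1=F, B2=T, B3=T, B4=F
test 2 (k=0, s=4, x=1) fires B1->T, B2->F, B1->T, B2->F, B1->T, B2->F, B1->T, B2->F, B1->F, B3->F, B6->E, B5->T; hits B1=T, B1=F, B2=F, B3=F, B5=T, B6=E
test 3 (k=1, s=5, x=3) fires B1->T, B2->F, B1->T, B2->F, B1->T, B2->F, B1->F, B3->F, B6->S, B5->F; hits B1=T, B1=F, B2=F, B3=F, B5=F, B6=S
test 4 (k=1, s=2, x=3) fires B1->T, B2->F, B1->T, B2->F, B1->T, B2->F, B1->T, B2->F, B1->T, B2->F, B1->T, B2->F, B1->F, B3->F, ...; hits B1=T, B1=F, B2=F, B3=F, B5=F, B6=E
test 5 (k=0, s=5, x=3) fires B1->T, B2->F, B1->T, B2->F, B1->T, B2->F, B1->F, B3->F, B6->S, B5->F; hits B1=T, B1=F, B2=F, B3=F, B5=F, B6=S
test 6 (k=1, s=2, x=1) fires B1->T, B2->F, B1->T, B2->F, B1->T, B2->F, B1->T, B2->F, B1->T, B2->F, B1->T, B2->F, B1->F, B3->F, ...; hits B1=T, B1=F, B2=F, B3=F, B5=F, B6=E
test 7 (k=0, s=3, x=3) fires B1->T, B2->F, B1->T, B2->F, B1->T, B2->F, B1->T, B2->F, B1->T, B2->F, B1->F, B3->F, B6->E, B5->T; hits B1=T, B1=F, B2=F, B3=F, B5=T, B6=E
union over the pool: B1=T, B1=F, B2=T, B2=F, B3=T, B3=F, B4=F, B5=T, B5=F, B6=S, B6=E
uncovered (1 of 12): B4=T
Answer: 1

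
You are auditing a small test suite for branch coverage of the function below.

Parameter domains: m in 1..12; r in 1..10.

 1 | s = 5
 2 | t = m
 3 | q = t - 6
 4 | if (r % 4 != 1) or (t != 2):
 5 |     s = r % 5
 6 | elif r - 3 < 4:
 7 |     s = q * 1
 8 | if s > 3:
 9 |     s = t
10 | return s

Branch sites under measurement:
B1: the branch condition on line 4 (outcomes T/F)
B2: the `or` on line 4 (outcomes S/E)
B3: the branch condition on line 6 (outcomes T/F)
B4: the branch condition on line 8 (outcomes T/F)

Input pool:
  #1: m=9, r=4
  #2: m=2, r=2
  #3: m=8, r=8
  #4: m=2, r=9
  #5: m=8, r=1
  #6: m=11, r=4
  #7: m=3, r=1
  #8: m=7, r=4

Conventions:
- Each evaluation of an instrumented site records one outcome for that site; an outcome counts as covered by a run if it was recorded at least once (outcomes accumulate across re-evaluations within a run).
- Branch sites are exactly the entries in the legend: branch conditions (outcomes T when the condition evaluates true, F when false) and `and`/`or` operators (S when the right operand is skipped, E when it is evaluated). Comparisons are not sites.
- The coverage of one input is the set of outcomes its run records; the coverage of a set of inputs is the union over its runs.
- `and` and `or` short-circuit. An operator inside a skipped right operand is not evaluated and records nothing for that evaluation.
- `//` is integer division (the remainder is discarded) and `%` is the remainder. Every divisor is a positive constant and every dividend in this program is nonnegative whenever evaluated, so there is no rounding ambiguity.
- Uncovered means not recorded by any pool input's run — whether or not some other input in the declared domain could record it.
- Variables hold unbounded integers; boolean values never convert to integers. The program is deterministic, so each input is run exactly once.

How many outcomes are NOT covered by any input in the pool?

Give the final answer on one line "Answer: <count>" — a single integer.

run #1 (m=9, r=4) runs B2->S, B1->T, B4->T; records B1=T, B2=S, B4=T
run #2 (m=2, r=2) runs B2->S, B1->T, B4->F; records B1=T, B2=S, B4=F
run #3 (m=8, r=8) runs B2->S, B1->T, B4->F; records B1=T, B2=S, B4=F
run #4 (m=2, r=9) runs B2->E, B1->F, B3->F, B4->T; records B1=F, B2=E, B3=F, B4=T
run #5 (m=8, r=1) runs B2->E, B1->T, B4->F; records B1=T, B2=E, B4=F
run #6 (m=11, r=4) runs B2->S, B1->T, B4->T; records B1=T, B2=S, B4=T
run #7 (m=3, r=1) runs B2->E, B1->T, B4->F; records B1=T, B2=E, B4=F
run #8 (m=7, r=4) runs B2->S, B1->T, B4->T; records B1=T, B2=S, B4=T
union over the pool: B1=T, B1=F, B2=S, B2=E, B3=F, B4=T, B4=F
uncovered (1 of 8): B3=T

Answer: 1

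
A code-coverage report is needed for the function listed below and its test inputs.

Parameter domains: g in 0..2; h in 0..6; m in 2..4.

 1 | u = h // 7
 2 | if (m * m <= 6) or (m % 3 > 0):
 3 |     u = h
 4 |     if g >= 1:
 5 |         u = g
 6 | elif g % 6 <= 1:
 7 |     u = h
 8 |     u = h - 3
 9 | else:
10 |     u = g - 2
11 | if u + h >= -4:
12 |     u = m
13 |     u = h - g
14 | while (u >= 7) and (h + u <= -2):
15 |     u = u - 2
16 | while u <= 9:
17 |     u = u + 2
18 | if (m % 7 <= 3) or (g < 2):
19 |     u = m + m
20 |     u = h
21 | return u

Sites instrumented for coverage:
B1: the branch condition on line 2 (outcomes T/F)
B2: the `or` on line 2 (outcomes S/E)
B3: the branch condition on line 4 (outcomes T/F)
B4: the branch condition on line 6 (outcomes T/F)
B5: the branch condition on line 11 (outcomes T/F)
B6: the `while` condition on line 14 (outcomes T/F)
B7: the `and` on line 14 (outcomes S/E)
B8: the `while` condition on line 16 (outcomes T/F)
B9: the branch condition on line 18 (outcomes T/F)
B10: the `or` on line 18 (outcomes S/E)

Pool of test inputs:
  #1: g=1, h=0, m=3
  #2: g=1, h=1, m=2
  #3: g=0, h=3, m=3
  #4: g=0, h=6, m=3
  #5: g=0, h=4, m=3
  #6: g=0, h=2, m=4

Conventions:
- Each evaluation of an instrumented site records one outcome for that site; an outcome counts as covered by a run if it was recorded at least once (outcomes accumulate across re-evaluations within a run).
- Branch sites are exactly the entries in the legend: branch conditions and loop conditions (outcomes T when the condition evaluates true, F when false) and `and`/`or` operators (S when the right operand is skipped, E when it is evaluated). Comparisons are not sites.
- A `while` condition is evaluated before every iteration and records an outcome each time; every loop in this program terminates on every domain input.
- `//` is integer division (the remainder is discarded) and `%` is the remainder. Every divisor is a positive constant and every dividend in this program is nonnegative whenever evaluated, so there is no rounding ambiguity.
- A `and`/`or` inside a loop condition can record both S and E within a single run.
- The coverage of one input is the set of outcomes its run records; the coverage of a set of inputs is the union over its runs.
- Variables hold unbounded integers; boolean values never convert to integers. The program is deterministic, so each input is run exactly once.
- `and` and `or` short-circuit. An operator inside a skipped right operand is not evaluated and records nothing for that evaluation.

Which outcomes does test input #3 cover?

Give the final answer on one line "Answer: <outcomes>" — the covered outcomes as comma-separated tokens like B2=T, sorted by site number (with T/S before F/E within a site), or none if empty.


Event log for input #3 (g=0, h=3, m=3):
  B2->E, B1->F, B4->T, B5->T, B7->S, B6->F, B8->T, B8->T, B8->T, B8->T
  B8->F, B10->S, B9->T
distinct outcomes covered: B1=F, B2=E, B4=T, B5=T, B6=F, B7=S, B8=T, B8=F, B9=T, B10=S
Answer: B1=F, B2=E, B4=T, B5=T, B6=F, B7=S, B8=T, B8=F, B9=T, B10=S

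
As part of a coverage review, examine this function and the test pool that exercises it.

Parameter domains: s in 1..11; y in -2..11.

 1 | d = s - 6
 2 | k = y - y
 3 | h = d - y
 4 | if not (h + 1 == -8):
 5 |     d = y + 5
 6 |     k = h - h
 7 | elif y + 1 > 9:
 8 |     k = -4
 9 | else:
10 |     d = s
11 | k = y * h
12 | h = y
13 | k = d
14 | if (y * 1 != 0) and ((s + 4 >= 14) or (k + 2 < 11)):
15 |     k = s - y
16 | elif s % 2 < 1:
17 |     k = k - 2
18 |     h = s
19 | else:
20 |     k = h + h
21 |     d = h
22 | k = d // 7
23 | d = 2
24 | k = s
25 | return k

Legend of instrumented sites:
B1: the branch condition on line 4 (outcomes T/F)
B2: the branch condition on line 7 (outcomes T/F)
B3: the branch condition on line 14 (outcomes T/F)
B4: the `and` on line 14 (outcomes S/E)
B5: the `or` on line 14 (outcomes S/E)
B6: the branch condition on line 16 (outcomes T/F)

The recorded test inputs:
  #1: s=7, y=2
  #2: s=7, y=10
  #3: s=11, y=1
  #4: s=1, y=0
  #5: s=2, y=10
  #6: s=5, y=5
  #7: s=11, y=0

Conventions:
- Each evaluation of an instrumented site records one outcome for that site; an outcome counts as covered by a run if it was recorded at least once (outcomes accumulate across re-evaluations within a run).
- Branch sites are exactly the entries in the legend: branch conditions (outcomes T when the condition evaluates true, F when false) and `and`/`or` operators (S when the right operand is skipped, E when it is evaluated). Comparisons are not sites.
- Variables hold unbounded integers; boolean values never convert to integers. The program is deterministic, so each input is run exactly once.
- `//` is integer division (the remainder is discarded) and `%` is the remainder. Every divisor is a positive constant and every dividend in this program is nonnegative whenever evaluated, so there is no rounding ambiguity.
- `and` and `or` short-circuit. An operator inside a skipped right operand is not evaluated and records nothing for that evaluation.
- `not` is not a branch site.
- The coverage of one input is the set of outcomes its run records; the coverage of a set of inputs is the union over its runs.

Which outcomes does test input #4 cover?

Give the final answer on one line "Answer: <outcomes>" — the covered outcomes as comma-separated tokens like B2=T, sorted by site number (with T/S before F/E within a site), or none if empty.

Running input #4 (s=1, y=0), event by event:
  B1->T, B4->S, B3->F, B6->F
collecting distinct outcomes: B1=T, B3=F, B4=S, B6=F

Answer: B1=T, B3=F, B4=S, B6=F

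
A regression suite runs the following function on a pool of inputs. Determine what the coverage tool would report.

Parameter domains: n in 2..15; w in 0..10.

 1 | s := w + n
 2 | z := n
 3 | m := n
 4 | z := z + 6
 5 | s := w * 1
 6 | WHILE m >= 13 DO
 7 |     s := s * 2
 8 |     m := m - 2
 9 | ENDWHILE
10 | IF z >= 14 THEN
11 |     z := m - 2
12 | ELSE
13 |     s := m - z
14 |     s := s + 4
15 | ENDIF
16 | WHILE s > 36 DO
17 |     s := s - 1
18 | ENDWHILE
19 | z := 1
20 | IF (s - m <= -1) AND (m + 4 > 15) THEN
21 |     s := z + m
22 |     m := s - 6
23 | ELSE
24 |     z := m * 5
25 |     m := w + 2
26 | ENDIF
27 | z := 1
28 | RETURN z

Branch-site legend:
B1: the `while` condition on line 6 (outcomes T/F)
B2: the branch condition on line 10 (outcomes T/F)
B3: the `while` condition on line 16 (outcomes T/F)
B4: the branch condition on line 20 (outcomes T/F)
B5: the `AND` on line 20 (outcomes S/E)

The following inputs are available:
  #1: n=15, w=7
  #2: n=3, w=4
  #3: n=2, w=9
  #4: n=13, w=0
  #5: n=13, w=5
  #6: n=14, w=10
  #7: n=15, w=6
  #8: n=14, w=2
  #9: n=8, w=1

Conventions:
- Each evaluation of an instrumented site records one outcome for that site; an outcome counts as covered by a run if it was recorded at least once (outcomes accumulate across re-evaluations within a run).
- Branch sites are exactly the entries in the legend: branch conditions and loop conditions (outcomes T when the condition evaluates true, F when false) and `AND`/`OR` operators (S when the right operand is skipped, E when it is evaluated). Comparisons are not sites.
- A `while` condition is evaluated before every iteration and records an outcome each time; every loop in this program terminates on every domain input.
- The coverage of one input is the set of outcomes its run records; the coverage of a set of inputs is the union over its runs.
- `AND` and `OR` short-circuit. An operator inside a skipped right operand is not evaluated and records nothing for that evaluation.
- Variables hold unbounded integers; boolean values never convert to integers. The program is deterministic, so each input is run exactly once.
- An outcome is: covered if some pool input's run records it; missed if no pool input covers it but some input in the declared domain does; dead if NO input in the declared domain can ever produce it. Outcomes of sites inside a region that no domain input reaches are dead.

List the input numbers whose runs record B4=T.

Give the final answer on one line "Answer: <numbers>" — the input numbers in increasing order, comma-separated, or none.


input #1 (n=15, w=7): does not record B4=T
input #2 (n=3, w=4): does not record B4=T
input #3 (n=2, w=9): does not record B4=T
input #4 (n=13, w=0): does not record B4=T
input #5 (n=13, w=5): does not record B4=T
input #6 (n=14, w=10): does not record B4=T
input #7 (n=15, w=6): does not record B4=T
input #8 (n=14, w=2): records B4=T
input #9 (n=8, w=1): does not record B4=T
Answer: 8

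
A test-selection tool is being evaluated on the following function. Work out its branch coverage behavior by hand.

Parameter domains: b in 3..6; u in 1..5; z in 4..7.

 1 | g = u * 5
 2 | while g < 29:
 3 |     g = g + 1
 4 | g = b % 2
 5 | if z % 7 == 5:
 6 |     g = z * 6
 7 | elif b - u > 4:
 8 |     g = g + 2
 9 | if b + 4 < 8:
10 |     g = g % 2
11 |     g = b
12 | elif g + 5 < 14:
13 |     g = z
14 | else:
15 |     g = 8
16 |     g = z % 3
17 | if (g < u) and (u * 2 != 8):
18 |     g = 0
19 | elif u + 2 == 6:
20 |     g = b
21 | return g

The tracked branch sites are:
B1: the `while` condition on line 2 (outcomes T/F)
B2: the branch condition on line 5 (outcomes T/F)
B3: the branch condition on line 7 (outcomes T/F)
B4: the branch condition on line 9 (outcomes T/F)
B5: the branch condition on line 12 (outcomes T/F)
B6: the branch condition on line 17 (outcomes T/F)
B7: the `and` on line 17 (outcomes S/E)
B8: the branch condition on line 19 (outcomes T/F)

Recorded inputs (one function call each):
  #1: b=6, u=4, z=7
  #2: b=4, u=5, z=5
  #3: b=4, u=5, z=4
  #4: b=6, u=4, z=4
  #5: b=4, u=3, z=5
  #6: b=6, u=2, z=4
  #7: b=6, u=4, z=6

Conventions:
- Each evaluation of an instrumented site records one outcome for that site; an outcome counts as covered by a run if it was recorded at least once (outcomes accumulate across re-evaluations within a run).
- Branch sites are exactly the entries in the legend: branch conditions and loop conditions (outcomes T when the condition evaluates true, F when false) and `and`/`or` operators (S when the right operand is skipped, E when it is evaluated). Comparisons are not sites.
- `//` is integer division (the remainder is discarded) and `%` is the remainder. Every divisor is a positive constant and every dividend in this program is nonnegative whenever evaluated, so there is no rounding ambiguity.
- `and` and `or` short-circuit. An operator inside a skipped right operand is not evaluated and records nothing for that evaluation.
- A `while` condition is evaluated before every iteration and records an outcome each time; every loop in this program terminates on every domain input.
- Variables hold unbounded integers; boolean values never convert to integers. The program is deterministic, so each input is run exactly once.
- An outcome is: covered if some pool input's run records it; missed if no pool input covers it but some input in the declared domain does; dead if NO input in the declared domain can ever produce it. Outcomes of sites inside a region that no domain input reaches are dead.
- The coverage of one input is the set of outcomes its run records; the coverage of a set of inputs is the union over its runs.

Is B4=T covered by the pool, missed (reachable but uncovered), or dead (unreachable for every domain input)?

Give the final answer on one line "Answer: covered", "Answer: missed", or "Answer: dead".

no pool input records B4=T
but domain input (b=3, u=1, z=4) does record it -> reachable, so missed

Answer: missed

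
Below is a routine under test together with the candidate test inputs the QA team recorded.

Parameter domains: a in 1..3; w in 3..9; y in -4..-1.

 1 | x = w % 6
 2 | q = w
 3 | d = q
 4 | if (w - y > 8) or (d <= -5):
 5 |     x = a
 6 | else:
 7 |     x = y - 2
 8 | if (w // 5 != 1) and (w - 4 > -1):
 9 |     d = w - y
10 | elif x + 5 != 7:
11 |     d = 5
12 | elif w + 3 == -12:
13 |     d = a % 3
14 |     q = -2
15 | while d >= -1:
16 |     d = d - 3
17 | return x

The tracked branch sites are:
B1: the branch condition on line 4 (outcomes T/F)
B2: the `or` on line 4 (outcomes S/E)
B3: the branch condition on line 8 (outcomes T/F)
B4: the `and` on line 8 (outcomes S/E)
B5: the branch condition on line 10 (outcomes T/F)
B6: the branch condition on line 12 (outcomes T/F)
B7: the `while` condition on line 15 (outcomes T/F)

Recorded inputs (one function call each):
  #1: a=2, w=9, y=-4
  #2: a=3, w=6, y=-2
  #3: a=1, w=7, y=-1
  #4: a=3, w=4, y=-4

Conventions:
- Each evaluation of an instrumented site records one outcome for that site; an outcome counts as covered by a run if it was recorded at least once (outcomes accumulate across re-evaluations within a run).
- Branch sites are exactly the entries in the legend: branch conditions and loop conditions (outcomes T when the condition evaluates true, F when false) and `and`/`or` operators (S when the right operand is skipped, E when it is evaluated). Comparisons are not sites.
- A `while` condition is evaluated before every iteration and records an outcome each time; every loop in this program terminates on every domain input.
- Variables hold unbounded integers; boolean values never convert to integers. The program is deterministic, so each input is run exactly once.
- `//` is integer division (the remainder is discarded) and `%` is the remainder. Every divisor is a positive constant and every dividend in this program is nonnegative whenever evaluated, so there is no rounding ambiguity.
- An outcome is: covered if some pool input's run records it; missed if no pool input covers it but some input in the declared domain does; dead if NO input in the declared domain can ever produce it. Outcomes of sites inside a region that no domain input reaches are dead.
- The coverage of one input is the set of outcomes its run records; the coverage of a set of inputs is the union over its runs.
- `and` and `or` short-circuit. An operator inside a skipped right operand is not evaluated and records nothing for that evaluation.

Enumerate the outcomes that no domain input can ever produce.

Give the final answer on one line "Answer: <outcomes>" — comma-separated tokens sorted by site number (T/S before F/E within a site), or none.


checking every outcome against all 84 domain inputs:
  B6=T: unreachable across the whole domain -> dead
  reachable outcomes have witnesses, e.g. B1=T (e.g. a=1, w=5, y=-4), B1=F (e.g. a=1, w=3, y=-4), B2=S (e.g. a=1, w=5, y=-4), B2=E (e.g. a=1, w=3, y=-4)
Answer: B6=T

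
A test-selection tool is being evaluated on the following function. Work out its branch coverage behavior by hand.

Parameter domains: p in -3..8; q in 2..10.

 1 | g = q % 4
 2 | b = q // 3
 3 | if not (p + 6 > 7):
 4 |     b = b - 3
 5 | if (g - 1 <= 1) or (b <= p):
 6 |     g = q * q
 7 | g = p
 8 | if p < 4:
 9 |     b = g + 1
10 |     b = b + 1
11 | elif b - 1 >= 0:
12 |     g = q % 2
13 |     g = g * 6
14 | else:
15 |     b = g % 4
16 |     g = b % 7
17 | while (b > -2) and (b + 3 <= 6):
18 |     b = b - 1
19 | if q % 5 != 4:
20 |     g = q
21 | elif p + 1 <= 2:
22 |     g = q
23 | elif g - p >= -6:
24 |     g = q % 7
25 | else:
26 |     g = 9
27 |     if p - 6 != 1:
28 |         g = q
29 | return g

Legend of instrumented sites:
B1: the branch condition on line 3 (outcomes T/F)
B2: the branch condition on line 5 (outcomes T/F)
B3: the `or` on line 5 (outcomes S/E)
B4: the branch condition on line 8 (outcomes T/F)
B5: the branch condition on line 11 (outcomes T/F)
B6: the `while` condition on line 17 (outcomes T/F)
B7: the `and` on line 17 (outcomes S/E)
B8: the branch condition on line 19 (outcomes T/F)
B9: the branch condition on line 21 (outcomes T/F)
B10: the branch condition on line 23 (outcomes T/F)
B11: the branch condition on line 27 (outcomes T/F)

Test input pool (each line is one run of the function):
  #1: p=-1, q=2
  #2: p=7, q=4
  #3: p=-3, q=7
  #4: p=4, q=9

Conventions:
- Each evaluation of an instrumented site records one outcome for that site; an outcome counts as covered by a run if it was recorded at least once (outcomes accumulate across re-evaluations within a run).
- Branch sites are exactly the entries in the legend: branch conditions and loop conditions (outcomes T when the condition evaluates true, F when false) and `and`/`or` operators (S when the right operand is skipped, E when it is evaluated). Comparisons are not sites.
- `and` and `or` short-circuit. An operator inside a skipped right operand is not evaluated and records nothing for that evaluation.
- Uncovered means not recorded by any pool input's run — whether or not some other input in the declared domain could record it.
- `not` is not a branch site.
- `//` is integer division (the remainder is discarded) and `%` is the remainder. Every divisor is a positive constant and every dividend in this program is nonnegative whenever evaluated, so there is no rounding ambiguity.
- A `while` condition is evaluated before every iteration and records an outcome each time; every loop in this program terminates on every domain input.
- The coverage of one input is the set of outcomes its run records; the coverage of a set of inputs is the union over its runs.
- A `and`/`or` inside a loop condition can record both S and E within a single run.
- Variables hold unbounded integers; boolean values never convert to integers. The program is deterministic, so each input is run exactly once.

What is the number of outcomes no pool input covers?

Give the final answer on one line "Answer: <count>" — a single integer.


run #1 (p=-1, q=2) runs B1->T, B3->S, B2->T, B4->T, B7->E, B6->T, B7->E, B6->T, B7->E, B6->T, B7->S, B6->F, B8->T; records B1=T, B2=T, B3=S, B4=T, B6=T, B6=F, B7=S, B7=E, B8=T
run #2 (p=7, q=4) runs B1->F, B3->S, B2->T, B4->F, B5->T, B7->E, B6->T, B7->E, B6->T, B7->E, B6->T, B7->S, B6->F, B8->F, ...; records B1=F, B2=T, B3=S, B4=F, B5=T, B6=T, B6=F, B7=S, B7=E, B8=F, B9=F, B10=F, B11=F
run #3 (p=-3, q=7) runs B1->T, B3->E, B2->F, B4->T, B7->E, B6->T, B7->S, B6->F, B8->T; records B1=T, B2=F, B3=E, B4=T, B6=T, B6=F, B7=S, B7=E, B8=T
run #4 (p=4, q=9) runs B1->F, B3->S, B2->T, B4->F, B5->T, B7->E, B6->T, B7->E, B6->T, B7->E, B6->T, B7->E, B6->T, B7->E, ...; records B1=F, B2=T, B3=S, B4=F, B5=T, B6=T, B6=F, B7=S, B7=E, B8=F, B9=F, B10=T
union over the pool: B1=T, B1=F, B2=T, B2=F, B3=S, B3=E, B4=T, B4=F, B5=T, B6=T, B6=F, B7=S, B7=E, B8=T, B8=F, B9=F, B10=T, B10=F, B11=F
uncovered (3 of 22): B5=F, B9=T, B11=T
Answer: 3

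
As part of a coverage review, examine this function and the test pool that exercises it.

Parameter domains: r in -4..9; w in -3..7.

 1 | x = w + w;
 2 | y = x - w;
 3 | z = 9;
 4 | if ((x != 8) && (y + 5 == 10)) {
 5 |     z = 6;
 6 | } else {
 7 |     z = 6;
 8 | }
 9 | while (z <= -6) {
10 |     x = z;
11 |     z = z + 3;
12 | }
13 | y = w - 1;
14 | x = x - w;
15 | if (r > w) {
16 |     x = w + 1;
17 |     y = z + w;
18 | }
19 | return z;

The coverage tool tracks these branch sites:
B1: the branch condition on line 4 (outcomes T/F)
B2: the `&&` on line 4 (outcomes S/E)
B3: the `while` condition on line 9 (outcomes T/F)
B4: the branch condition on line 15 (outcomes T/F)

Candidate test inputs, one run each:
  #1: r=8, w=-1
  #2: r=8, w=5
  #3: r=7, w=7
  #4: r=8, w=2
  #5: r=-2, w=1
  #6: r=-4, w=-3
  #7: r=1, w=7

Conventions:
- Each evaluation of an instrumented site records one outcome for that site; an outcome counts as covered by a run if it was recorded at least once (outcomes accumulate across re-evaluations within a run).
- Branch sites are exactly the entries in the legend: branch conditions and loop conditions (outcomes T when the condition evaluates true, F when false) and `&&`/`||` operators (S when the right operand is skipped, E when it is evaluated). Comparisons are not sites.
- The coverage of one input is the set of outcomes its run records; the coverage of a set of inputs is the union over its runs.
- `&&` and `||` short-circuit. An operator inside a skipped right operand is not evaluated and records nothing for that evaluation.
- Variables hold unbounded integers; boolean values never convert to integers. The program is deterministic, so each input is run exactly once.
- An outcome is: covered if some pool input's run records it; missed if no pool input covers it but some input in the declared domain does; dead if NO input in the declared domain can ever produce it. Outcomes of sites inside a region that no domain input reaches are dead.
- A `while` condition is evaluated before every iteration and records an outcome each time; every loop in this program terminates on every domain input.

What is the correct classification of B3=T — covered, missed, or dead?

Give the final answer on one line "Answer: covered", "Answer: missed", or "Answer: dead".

no pool input records B3=T
checking all 154 inputs in the declared domain: B3=T is never recorded -> dead

Answer: dead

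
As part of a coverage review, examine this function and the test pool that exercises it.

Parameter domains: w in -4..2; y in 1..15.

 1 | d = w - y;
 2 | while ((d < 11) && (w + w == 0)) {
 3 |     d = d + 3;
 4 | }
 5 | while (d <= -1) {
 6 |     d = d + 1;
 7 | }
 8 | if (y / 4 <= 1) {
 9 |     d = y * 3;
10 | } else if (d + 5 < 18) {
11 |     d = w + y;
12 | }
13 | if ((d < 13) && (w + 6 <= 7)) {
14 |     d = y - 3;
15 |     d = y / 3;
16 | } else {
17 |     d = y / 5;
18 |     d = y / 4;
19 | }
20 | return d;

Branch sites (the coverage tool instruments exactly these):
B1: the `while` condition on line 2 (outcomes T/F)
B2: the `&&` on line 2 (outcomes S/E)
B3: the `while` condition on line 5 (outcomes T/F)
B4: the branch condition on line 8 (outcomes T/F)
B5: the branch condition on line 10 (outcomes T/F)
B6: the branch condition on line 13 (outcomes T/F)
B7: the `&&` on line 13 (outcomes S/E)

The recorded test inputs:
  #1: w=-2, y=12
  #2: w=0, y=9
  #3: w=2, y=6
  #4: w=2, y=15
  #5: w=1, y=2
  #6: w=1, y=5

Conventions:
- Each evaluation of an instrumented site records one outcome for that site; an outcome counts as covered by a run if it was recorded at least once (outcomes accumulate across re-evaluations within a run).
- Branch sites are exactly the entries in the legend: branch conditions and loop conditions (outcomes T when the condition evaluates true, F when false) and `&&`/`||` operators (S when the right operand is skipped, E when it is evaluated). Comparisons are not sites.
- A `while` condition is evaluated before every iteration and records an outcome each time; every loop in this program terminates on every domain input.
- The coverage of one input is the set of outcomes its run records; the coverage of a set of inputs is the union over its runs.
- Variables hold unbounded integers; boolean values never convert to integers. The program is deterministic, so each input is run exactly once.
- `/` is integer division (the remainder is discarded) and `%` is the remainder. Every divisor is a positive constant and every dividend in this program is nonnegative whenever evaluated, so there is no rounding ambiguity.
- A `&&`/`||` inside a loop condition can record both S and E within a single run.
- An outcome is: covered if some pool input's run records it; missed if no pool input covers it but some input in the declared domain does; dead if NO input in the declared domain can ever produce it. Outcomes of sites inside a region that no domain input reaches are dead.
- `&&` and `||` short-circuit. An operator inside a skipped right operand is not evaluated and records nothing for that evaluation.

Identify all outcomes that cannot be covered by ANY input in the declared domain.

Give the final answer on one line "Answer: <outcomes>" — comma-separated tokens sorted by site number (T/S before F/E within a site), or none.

running all 105 domain inputs and tallying outcomes:
  reachable outcomes have witnesses, e.g. B1=T (e.g. w=0, y=1), B1=F (e.g. w=-4, y=1), B2=S (e.g. w=0, y=1), B2=E (e.g. w=-4, y=1)

Answer: none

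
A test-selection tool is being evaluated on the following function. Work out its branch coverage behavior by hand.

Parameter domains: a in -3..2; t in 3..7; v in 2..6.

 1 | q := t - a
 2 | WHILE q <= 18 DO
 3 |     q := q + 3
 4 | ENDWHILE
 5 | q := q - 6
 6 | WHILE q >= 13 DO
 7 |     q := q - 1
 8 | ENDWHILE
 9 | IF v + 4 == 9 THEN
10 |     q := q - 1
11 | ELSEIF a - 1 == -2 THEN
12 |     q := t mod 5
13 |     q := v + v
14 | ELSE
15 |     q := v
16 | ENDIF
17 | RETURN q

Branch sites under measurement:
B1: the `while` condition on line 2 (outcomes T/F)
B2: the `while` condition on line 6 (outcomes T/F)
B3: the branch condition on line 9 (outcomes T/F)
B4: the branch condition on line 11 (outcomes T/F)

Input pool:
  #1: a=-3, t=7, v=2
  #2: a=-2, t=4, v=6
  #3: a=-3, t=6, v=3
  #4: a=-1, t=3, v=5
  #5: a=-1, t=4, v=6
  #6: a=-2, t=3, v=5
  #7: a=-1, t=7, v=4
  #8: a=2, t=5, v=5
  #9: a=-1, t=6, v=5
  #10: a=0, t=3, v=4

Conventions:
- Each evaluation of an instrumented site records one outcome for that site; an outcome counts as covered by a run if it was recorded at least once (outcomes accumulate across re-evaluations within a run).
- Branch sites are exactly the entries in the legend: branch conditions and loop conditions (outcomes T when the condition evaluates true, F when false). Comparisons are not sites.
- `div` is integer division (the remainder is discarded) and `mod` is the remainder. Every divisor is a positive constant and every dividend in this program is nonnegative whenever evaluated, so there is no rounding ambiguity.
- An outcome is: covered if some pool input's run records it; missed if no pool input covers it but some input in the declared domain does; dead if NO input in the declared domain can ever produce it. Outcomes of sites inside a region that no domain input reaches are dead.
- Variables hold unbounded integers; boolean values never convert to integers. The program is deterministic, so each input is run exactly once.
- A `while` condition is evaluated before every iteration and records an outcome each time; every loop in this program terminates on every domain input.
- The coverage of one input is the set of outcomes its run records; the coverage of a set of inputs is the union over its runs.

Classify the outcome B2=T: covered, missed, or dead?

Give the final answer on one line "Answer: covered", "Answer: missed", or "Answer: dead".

B2=T is recorded by pool input(s) 1, 2, 3, 4, 5, 6, 7, 8, 9, 10 -> covered

Answer: covered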